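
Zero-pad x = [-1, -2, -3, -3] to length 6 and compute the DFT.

Original 4-point DFT: [-9, 2-1i, 1, 2+1i]
Zero-padded 6-point DFT provides frequency interpolation.

DFT_6([x, 0, ...]) = [-9, 2.5000+4.3301i, -1.5000-0.8660i, 1, -1.5000+0.8660i, 2.5000-4.3301i]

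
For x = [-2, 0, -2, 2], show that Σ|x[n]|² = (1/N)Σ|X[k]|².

Time domain:
Σ|x[n]|² = |-2|² + |0|² + |-2|² + |2|² = 12.0000

Frequency domain:
(1/4)Σ|X[k]|² = (1/4)(|-2|² + |2i|² + |-6|² + |-2i|²) = (1/4)·48.0000 = 12.0000

Both sides agree, confirming Parseval's theorem.

Σ|x[n]|² = (1/N)Σ|X[k]|² = 12.0000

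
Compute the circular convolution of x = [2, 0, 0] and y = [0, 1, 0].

(x ⊛ y)[n] = Σ(m=0 to 2) x[m] · y[(n-m) mod 3]

Computing each output sample:
(x ⊛ y)[0] = 0
(x ⊛ y)[1] = 2
(x ⊛ y)[2] = 0

x ⊛ y = [0, 2, 0]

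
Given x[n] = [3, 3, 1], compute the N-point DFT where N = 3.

X[k] = Σ(n=0 to 2) x[n] · ω_3^(nk)
where ω_3 = e^(-2πi/3)

Computing each X[k]:
X[0] = 7
X[1] = 1.0000-1.7321i
X[2] = 1.0000+1.7321i

X = [7, 1.0000-1.7321i, 1.0000+1.7321i]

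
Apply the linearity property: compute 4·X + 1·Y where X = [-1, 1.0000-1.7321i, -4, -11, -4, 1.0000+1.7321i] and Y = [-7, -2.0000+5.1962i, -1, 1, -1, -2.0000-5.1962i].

By linearity: DFT(4x + 1y) = 4·DFT(x) + 1·DFT(y)
= 4·[-1, 1.0000-1.7321i, -4, -11, -4, 1.0000+1.7321i] + 1·[-7, -2.0000+5.1962i, -1, 1, -1, -2.0000-5.1962i]

Computing element-wise:
Z[0] = 4·(-1) + 1·(-7) = -11
Z[1] = 4·(1.0000-1.7321i) + 1·(-2.0000+5.1962i) = 2.0000-1.7322i
Z[2] = 4·(-4) + 1·(-1) = -17
Z[3] = 4·(-11) + 1·(1) = -43
Z[4] = 4·(-4) + 1·(-1) = -17
Z[5] = 4·(1.0000+1.7321i) + 1·(-2.0000-5.1962i) = 2.0000+1.7322i

DFT(4x + 1y) = 4·X + 1·Y = [-11, 2.0000-1.7322i, -17, -43, -17, 2.0000+1.7322i]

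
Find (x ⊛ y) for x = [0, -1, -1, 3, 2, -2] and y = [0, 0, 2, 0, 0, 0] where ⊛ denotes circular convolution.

(x ⊛ y)[n] = Σ(m=0 to 5) x[m] · y[(n-m) mod 6]

Computing each output sample:
(x ⊛ y)[0] = 4
(x ⊛ y)[1] = -4
(x ⊛ y)[2] = 0
(x ⊛ y)[3] = -2
(x ⊛ y)[4] = -2
(x ⊛ y)[5] = 6

x ⊛ y = [4, -4, 0, -2, -2, 6]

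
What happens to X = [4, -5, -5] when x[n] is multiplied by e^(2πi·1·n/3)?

Modulation property: DFT(ω_3^(-1n)·x[n]) = X[(k-1) mod 3], so circularly shift X by 1 positions.

X[k-1] = [-5, 4, -5]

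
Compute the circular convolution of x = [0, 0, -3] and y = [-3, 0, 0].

(x ⊛ y)[n] = Σ(m=0 to 2) x[m] · y[(n-m) mod 3]

Computing each output sample:
(x ⊛ y)[0] = 0
(x ⊛ y)[1] = 0
(x ⊛ y)[2] = 9

x ⊛ y = [0, 0, 9]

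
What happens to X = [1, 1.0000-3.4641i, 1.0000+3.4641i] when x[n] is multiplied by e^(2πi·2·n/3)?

Modulation property: DFT(ω_3^(-2n)·x[n]) = X[(k-2) mod 3], so circularly shift X by 2 positions.

X[k-2] = [1.0000-3.4641i, 1.0000+3.4641i, 1]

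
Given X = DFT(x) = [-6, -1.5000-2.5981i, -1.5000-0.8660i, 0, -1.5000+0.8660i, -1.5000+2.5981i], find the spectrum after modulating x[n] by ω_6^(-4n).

Modulation property: DFT(ω_6^(-4n)·x[n]) = X[(k-4) mod 6], so circularly shift X by 4 positions.

X[k-4] = [-1.5000-0.8660i, 0, -1.5000+0.8660i, -1.5000+2.5981i, -6, -1.5000-2.5981i]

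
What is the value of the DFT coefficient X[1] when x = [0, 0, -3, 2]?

X[1] = Σ(n=0 to 3) x[n] · ω_4^(1n) where ω_4 = e^(-2πi/4)
= (0)·ω_4^0 + (0)·ω_4^1 + (-3)·ω_4^2 + (2)·ω_4^3

X[1] = 3+2i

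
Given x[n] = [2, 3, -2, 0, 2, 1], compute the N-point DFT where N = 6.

X[k] = Σ(n=0 to 5) x[n] · ω_6^(nk)
where ω_6 = e^(-2πi/6)

Computing each X[k]:
X[0] = 6
X[1] = 4.0000+1.7321i
X[2] = -5.1962i
X[3] = -2
X[4] = 5.1962i
X[5] = 4.0000-1.7321i

X = [6, 4.0000+1.7321i, -5.1962i, -2, 5.1962i, 4.0000-1.7321i]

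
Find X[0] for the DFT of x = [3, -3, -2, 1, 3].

X[0] = Σ(n=0 to 4) x[n] · ω_5^0 = Σ x[n]
= (3) + (-3) + (-2) + (1) + (3)

X[0] = 2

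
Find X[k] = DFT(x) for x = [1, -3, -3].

X[k] = Σ(n=0 to 2) x[n] · ω_3^(nk)
where ω_3 = e^(-2πi/3)

Computing each X[k]:
X[0] = -5
X[1] = 4
X[2] = 4

X = [-5, 4, 4]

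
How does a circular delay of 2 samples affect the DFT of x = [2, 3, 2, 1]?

Time shift by 2: X_shifted[k] = ω_4^(2k) · X[k]
Shifted x = [2, 1, 2, 3]

DFT(x[n-2]) = [8, 2i, 0, -2i]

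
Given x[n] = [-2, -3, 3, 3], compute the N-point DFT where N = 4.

X[k] = Σ(n=0 to 3) x[n] · ω_4^(nk)
where ω_4 = e^(-2πi/4)

Computing each X[k]:
X[0] = 1
X[1] = -5+6i
X[2] = 1
X[3] = -5-6i

X = [1, -5+6i, 1, -5-6i]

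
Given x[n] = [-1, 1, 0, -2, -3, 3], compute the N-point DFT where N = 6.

X[k] = Σ(n=0 to 5) x[n] · ω_6^(nk)
where ω_6 = e^(-2πi/6)

Computing each X[k]:
X[0] = -2
X[1] = 4.5000-0.8660i
X[2] = -3.5000+4.3301i
X[3] = -6
X[4] = -3.5000-4.3301i
X[5] = 4.5000+0.8660i

X = [-2, 4.5000-0.8660i, -3.5000+4.3301i, -6, -3.5000-4.3301i, 4.5000+0.8660i]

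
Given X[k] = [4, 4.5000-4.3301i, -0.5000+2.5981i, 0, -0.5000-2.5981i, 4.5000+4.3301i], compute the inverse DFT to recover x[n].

x[n] = (1/6) Σ(k=0 to 5) X[k] · e^(2πikn/6)

Computing each x[n]:
x[0] = 2
x[1] = 2
x[2] = 2
x[3] = -1
x[4] = -2
x[5] = 1

x = [2, 2, 2, -1, -2, 1]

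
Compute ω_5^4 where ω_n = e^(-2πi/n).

ω_5^4 = e^(-2πi·4/5)
= cos(-2π·4/5) + i·sin(-2π·4/5)
= cos(-8π/5) + i·sin(-8π/5)

ω_5^4 = cos(-8π/5) + i·sin(-8π/5) = 0.3090+0.9511i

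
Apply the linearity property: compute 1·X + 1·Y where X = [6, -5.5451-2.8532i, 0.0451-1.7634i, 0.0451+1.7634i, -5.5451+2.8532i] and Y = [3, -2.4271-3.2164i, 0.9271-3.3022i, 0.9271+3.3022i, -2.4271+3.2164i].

By linearity: DFT(1x + 1y) = 1·DFT(x) + 1·DFT(y)
= 1·[6, -5.5451-2.8532i, 0.0451-1.7634i, 0.0451+1.7634i, -5.5451+2.8532i] + 1·[3, -2.4271-3.2164i, 0.9271-3.3022i, 0.9271+3.3022i, -2.4271+3.2164i]

Computing element-wise:
Z[0] = 1·(6) + 1·(3) = 9
Z[1] = 1·(-5.5451-2.8532i) + 1·(-2.4271-3.2164i) = -7.9722-6.0696i
Z[2] = 1·(0.0451-1.7634i) + 1·(0.9271-3.3022i) = 0.9722-5.0656i
Z[3] = 1·(0.0451+1.7634i) + 1·(0.9271+3.3022i) = 0.9722+5.0656i
Z[4] = 1·(-5.5451+2.8532i) + 1·(-2.4271+3.2164i) = -7.9722+6.0696i

DFT(1x + 1y) = 1·X + 1·Y = [9, -7.9722-6.0696i, 0.9722-5.0656i, 0.9722+5.0656i, -7.9722+6.0696i]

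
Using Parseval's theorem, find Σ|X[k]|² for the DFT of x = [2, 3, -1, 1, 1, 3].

Parseval: Σ|x[n]|² = (1/N)Σ|X[k]|², so Σ|X[k]|² = N·Σ|x[n]|² = 6·25.0000

Σ|X[k]|² = N·Σ|x[n]|² = 6·25.0000 = 150.0000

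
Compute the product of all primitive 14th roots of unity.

The primitive 14th roots of unity are ω_14^k for k coprime to 14: k ∈ {1, 3, 5, 9, 11, 13}
Their product equals the constant term of the cyclotomic polynomial Φ_14(x) up to sign.
For n ≥ 3, the product of all primitive nth roots of unity is 1. (For n=1 it is 1; for n=2 it is -1.)

1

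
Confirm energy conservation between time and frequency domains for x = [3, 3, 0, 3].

Time domain:
Σ|x[n]|² = |3|² + |3|² + |0|² + |3|² = 27.0000

Frequency domain:
(1/4)Σ|X[k]|² = (1/4)(|9|² + |3|² + |-3|² + |3|²) = (1/4)·108.0000 = 27.0000

Both sides agree, confirming Parseval's theorem.

Σ|x[n]|² = (1/N)Σ|X[k]|² = 27.0000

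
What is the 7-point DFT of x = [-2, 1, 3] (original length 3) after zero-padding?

Original 3-point DFT: [2, -4.0000+1.7321i, -4.0000-1.7321i]
Zero-padded 7-point DFT provides frequency interpolation.

DFT_7([x, 0, ...]) = [2, -2.0441-3.7066i, -4.9254+0.3267i, -1.0305+1.9116i, -1.0305-1.9116i, -4.9254-0.3267i, -2.0441+3.7066i]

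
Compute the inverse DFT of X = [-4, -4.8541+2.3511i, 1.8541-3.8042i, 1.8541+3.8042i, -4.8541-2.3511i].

x[n] = (1/5) Σ(k=0 to 4) X[k] · e^(2πikn/5)

Computing each x[n]:
x[0] = -2
x[1] = -2
x[2] = -1
x[3] = 3
x[4] = -2

x = [-2, -2, -1, 3, -2]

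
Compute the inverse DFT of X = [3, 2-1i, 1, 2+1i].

x[n] = (1/4) Σ(k=0 to 3) X[k] · e^(2πikn/4)

Computing each x[n]:
x[0] = 2
x[1] = 1
x[2] = 0
x[3] = 0

x = [2, 1, 0, 0]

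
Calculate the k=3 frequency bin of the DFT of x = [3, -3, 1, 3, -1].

X[3] = Σ(n=0 to 4) x[n] · ω_5^(3n) where ω_5 = e^(-2πi/5)
= (3)·ω_5^0 + (-3)·ω_5^3 + (1)·ω_5^6 + (3)·ω_5^9 + (-1)·ω_5^12

X[3] = 7.4721+0.7265i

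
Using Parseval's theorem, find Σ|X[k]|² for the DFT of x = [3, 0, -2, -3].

Parseval: Σ|x[n]|² = (1/N)Σ|X[k]|², so Σ|X[k]|² = N·Σ|x[n]|² = 4·22.0000

Σ|X[k]|² = N·Σ|x[n]|² = 4·22.0000 = 88.0000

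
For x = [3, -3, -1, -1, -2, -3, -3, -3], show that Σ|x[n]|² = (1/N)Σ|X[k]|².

Time domain:
Σ|x[n]|² = |3|² + |-3|² + |-1|² + |-1|² + |-2|² + |-3|² + |-3|² + |-3|² = 51.0000

Frequency domain:
(1/8)Σ|X[k]|² = (1/8)(|-13|² + |3.5858-3.4142i|² + |5+2i|² + |6.4142+0.5858i|² + |7|² + |6.4142-0.5858i|² + |5-2i|² + |3.5858+3.4142i|²) = (1/8)·408.0000 = 51.0000

Both sides agree, confirming Parseval's theorem.

Σ|x[n]|² = (1/N)Σ|X[k]|² = 51.0000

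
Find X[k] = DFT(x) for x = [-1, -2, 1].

X[k] = Σ(n=0 to 2) x[n] · ω_3^(nk)
where ω_3 = e^(-2πi/3)

Computing each X[k]:
X[0] = -2
X[1] = -0.5000+2.5981i
X[2] = -0.5000-2.5981i

X = [-2, -0.5000+2.5981i, -0.5000-2.5981i]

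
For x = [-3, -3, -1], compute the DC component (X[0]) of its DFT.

X[0] = Σ(n=0 to 2) x[n] · ω_3^0 = Σ x[n]
= (-3) + (-3) + (-1)

X[0] = -7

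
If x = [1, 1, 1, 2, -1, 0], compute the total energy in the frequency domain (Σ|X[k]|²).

Parseval: Σ|x[n]|² = (1/N)Σ|X[k]|², so Σ|X[k]|² = N·Σ|x[n]|² = 6·8.0000

Σ|X[k]|² = N·Σ|x[n]|² = 6·8.0000 = 48.0000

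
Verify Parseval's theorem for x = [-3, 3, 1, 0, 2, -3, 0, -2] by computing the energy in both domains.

Time domain:
Σ|x[n]|² = |-3|² + |3|² + |1|² + |0|² + |2|² + |-3|² + |0|² + |-2|² = 36.0000

Frequency domain:
(1/8)Σ|X[k]|² = (1/8)(|-2|² + |-2.1716-6.6569i|² + |-2-2i|² + |-7.8284-4.6569i|² + |2|² + |-7.8284+4.6569i|² + |-2+2i|² + |-2.1716+6.6569i|²) = (1/8)·288.0000 = 36.0000

Both sides agree, confirming Parseval's theorem.

Σ|x[n]|² = (1/N)Σ|X[k]|² = 36.0000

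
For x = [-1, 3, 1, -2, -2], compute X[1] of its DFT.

X[1] = Σ(n=0 to 4) x[n] · ω_5^(1n) where ω_5 = e^(-2πi/5)
= (-1)·ω_5^0 + (3)·ω_5^1 + (1)·ω_5^2 + (-2)·ω_5^3 + (-2)·ω_5^4

X[1] = 0.1180-6.5186i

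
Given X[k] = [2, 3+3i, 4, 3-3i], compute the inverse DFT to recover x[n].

x[n] = (1/4) Σ(k=0 to 3) X[k] · e^(2πikn/4)

Computing each x[n]:
x[0] = 3
x[1] = -2
x[2] = 0
x[3] = 1

x = [3, -2, 0, 1]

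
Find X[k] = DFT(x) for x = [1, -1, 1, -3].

X[k] = Σ(n=0 to 3) x[n] · ω_4^(nk)
where ω_4 = e^(-2πi/4)

Computing each X[k]:
X[0] = -2
X[1] = -2i
X[2] = 6
X[3] = 2i

X = [-2, -2i, 6, 2i]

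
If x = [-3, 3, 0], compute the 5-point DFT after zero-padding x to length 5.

Original 3-point DFT: [0, -4.5000-2.5981i, -4.5000+2.5981i]
Zero-padded 5-point DFT provides frequency interpolation.

DFT_5([x, 0, ...]) = [0, -2.0729-2.8532i, -5.4271-1.7634i, -5.4271+1.7634i, -2.0729+2.8532i]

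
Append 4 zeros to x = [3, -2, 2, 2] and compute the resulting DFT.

Original 4-point DFT: [5, 1+4i, 5, 1-4i]
Zero-padded 8-point DFT provides frequency interpolation.

DFT_8([x, 0, ...]) = [5, 0.1716-2.0000i, 1+4i, 5.8284+2.0000i, 5, 5.8284-2.0000i, 1-4i, 0.1716+2.0000i]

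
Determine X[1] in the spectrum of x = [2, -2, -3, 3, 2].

X[1] = Σ(n=0 to 4) x[n] · ω_5^(1n) where ω_5 = e^(-2πi/5)
= (2)·ω_5^0 + (-2)·ω_5^1 + (-3)·ω_5^2 + (3)·ω_5^3 + (2)·ω_5^4

X[1] = 2.0000+7.3309i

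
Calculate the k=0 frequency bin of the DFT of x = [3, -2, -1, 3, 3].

X[0] = Σ(n=0 to 4) x[n] · ω_5^0 = Σ x[n]
= (3) + (-2) + (-1) + (3) + (3)

X[0] = 6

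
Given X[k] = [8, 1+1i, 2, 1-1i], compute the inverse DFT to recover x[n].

x[n] = (1/4) Σ(k=0 to 3) X[k] · e^(2πikn/4)

Computing each x[n]:
x[0] = 3
x[1] = 1
x[2] = 2
x[3] = 2

x = [3, 1, 2, 2]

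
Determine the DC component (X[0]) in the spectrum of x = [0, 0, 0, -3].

X[0] = Σ(n=0 to 3) x[n] · ω_4^0 = Σ x[n]
= (0) + (0) + (0) + (-3)

X[0] = -3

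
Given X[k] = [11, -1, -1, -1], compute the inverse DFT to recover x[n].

x[n] = (1/4) Σ(k=0 to 3) X[k] · e^(2πikn/4)

Computing each x[n]:
x[0] = 2
x[1] = 3
x[2] = 3
x[3] = 3

x = [2, 3, 3, 3]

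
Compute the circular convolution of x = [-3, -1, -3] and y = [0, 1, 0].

(x ⊛ y)[n] = Σ(m=0 to 2) x[m] · y[(n-m) mod 3]

Computing each output sample:
(x ⊛ y)[0] = -3
(x ⊛ y)[1] = -3
(x ⊛ y)[2] = -1

x ⊛ y = [-3, -3, -1]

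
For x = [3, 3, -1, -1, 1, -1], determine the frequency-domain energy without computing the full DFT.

Parseval: Σ|x[n]|² = (1/N)Σ|X[k]|², so Σ|X[k]|² = N·Σ|x[n]|² = 6·22.0000

Σ|X[k]|² = N·Σ|x[n]|² = 6·22.0000 = 132.0000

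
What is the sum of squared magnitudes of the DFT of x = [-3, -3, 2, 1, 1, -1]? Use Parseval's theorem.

Parseval: Σ|x[n]|² = (1/N)Σ|X[k]|², so Σ|X[k]|² = N·Σ|x[n]|² = 6·25.0000

Σ|X[k]|² = N·Σ|x[n]|² = 6·25.0000 = 150.0000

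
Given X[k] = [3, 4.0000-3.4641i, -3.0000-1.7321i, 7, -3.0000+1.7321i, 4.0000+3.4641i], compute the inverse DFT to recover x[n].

x[n] = (1/6) Σ(k=0 to 5) X[k] · e^(2πikn/6)

Computing each x[n]:
x[0] = 2
x[1] = 2
x[2] = 2
x[3] = -3
x[4] = 1
x[5] = -1

x = [2, 2, 2, -3, 1, -1]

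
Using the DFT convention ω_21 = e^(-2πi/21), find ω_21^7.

ω_21^7 = e^(-2πi·7/21)
= cos(-2π·7/21) + i·sin(-2π·7/21)
= cos(-14π/21) + i·sin(-14π/21)

ω_21^7 = cos(-14π/21) + i·sin(-14π/21) = -0.5000-0.8660i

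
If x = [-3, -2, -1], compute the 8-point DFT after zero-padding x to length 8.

Original 3-point DFT: [-6, -1.5000+0.8660i, -1.5000-0.8660i]
Zero-padded 8-point DFT provides frequency interpolation.

DFT_8([x, 0, ...]) = [-6, -4.4142+2.4142i, -2+2i, -1.5858+0.4142i, -2, -1.5858-0.4142i, -2-2i, -4.4142-2.4142i]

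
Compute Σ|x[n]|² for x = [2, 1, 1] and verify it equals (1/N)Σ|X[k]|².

Time domain:
Σ|x[n]|² = |2|² + |1|² + |1|² = 6.0000

Frequency domain:
(1/3)Σ|X[k]|² = (1/3)(|4|² + |1|² + |1|²) = (1/3)·18.0000 = 6.0000

Both sides agree, confirming Parseval's theorem.

Σ|x[n]|² = (1/N)Σ|X[k]|² = 6.0000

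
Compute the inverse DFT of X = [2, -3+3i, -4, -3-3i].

x[n] = (1/4) Σ(k=0 to 3) X[k] · e^(2πikn/4)

Computing each x[n]:
x[0] = -2
x[1] = 0
x[2] = 1
x[3] = 3

x = [-2, 0, 1, 3]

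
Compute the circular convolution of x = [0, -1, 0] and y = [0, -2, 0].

(x ⊛ y)[n] = Σ(m=0 to 2) x[m] · y[(n-m) mod 3]

Computing each output sample:
(x ⊛ y)[0] = 0
(x ⊛ y)[1] = 0
(x ⊛ y)[2] = 2

x ⊛ y = [0, 0, 2]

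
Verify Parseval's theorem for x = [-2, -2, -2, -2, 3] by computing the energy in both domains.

Time domain:
Σ|x[n]|² = |-2|² + |-2|² + |-2|² + |-2|² + |3|² = 25.0000

Frequency domain:
(1/5)Σ|X[k]|² = (1/5)(|-5|² + |1.5451+4.7553i|² + |-4.0451+2.9389i|² + |-4.0451-2.9389i|² + |1.5451-4.7553i|²) = (1/5)·125.0000 = 25.0000

Both sides agree, confirming Parseval's theorem.

Σ|x[n]|² = (1/N)Σ|X[k]|² = 25.0000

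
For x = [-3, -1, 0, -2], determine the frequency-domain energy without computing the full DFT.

Parseval: Σ|x[n]|² = (1/N)Σ|X[k]|², so Σ|X[k]|² = N·Σ|x[n]|² = 4·14.0000

Σ|X[k]|² = N·Σ|x[n]|² = 4·14.0000 = 56.0000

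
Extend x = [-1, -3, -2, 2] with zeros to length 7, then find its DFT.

Original 4-point DFT: [-4, 1+5i, -2, 1-5i]
Zero-padded 7-point DFT provides frequency interpolation.

DFT_7([x, 0, ...]) = [-4, -4.2274+3.4276i, 2.7165+3.6207i, 0.0109-2.2119i, 0.0109+2.2119i, 2.7165-3.6207i, -4.2274-3.4276i]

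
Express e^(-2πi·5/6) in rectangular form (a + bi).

ω_6^5 = e^(-2πi·5/6)
= cos(-2π·5/6) + i·sin(-2π·5/6)
= cos(-10π/6) + i·sin(-10π/6)

ω_6^5 = cos(-10π/6) + i·sin(-10π/6) = 0.5000+0.8660i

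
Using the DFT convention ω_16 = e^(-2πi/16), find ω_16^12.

ω_16^12 = e^(-2πi·12/16)
= cos(-2π·12/16) + i·sin(-2π·12/16)
= cos(-24π/16) + i·sin(-24π/16)

ω_16^12 = cos(-24π/16) + i·sin(-24π/16) = 1i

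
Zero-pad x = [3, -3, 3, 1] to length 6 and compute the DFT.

Original 4-point DFT: [4, 4i, 8, -4i]
Zero-padded 6-point DFT provides frequency interpolation.

DFT_6([x, 0, ...]) = [4, -1, 4.0000+5.1962i, 8, 4.0000-5.1962i, -1]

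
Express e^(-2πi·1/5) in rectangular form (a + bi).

ω_5^1 = e^(-2πi·1/5)
= cos(-2π·1/5) + i·sin(-2π·1/5)
= cos(-2π/5) + i·sin(-2π/5)

ω_5^1 = cos(-2π/5) + i·sin(-2π/5) = 0.3090-0.9511i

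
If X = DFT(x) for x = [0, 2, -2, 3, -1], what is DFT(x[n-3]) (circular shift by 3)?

Time shift by 3: X_shifted[k] = ω_5^(3k) · X[k]
Shifted x = [-2, 3, -1, 0, 2]

DFT(x[n-3]) = [2, 0.3541-0.3633i, -6.3541-1.5388i, -6.3541+1.5388i, 0.3541+0.3633i]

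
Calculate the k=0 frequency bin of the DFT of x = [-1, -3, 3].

X[0] = Σ(n=0 to 2) x[n] · ω_3^0 = Σ x[n]
= (-1) + (-3) + (3)

X[0] = -1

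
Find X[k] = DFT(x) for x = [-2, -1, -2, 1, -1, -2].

X[k] = Σ(n=0 to 5) x[n] · ω_6^(nk)
where ω_6 = e^(-2πi/6)

Computing each X[k]:
X[0] = -7
X[1] = -3
X[2] = 2.0000-1.7321i
X[3] = -3
X[4] = 2.0000+1.7321i
X[5] = -3

X = [-7, -3, 2.0000-1.7321i, -3, 2.0000+1.7321i, -3]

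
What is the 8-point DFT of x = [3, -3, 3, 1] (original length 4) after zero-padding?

Original 4-point DFT: [4, 4i, 8, -4i]
Zero-padded 8-point DFT provides frequency interpolation.

DFT_8([x, 0, ...]) = [4, 0.1716-1.5858i, 4i, 5.8284+4.4142i, 8, 5.8284-4.4142i, -4i, 0.1716+1.5858i]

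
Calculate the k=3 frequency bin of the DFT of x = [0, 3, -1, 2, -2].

X[3] = Σ(n=0 to 4) x[n] · ω_5^(3n) where ω_5 = e^(-2πi/5)
= (0)·ω_5^0 + (3)·ω_5^3 + (-1)·ω_5^6 + (2)·ω_5^9 + (-2)·ω_5^12

X[3] = -0.5000+5.7921i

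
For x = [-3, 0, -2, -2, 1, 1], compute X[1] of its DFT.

X[1] = Σ(n=0 to 5) x[n] · ω_6^(1n) where ω_6 = e^(-2πi/6)
= (-3)·ω_6^0 + (0)·ω_6^1 + (-2)·ω_6^2 + (-2)·ω_6^3 + (1)·ω_6^4 + (1)·ω_6^5

X[1] = 3.4641i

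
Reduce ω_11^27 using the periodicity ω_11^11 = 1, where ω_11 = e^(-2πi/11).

Since ω_11^11 = 1, powers reduce modulo 11.
27 mod 11 = 5
So ω_11^27 = ω_11^5 = e^(-2πi·5/11)

ω_11^27 = ω_11^5 = -0.9595-0.2817i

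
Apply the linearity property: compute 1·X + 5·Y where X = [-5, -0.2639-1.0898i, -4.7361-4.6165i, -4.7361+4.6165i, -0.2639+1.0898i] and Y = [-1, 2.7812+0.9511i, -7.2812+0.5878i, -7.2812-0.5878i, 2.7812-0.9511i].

By linearity: DFT(1x + 5y) = 1·DFT(x) + 5·DFT(y)
= 1·[-5, -0.2639-1.0898i, -4.7361-4.6165i, -4.7361+4.6165i, -0.2639+1.0898i] + 5·[-1, 2.7812+0.9511i, -7.2812+0.5878i, -7.2812-0.5878i, 2.7812-0.9511i]

Computing element-wise:
Z[0] = 1·(-5) + 5·(-1) = -10
Z[1] = 1·(-0.2639-1.0898i) + 5·(2.7812+0.9511i) = 13.6421+3.6657i
Z[2] = 1·(-4.7361-4.6165i) + 5·(-7.2812+0.5878i) = -41.1421-1.6775i
Z[3] = 1·(-4.7361+4.6165i) + 5·(-7.2812-0.5878i) = -41.1421+1.6775i
Z[4] = 1·(-0.2639+1.0898i) + 5·(2.7812-0.9511i) = 13.6421-3.6657i

DFT(1x + 5y) = 1·X + 5·Y = [-10, 13.6421+3.6657i, -41.1421-1.6775i, -41.1421+1.6775i, 13.6421-3.6657i]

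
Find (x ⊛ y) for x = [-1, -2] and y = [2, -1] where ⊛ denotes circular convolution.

(x ⊛ y)[n] = Σ(m=0 to 1) x[m] · y[(n-m) mod 2]

Computing each output sample:
(x ⊛ y)[0] = 0
(x ⊛ y)[1] = -3

x ⊛ y = [0, -3]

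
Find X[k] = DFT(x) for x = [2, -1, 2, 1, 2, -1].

X[k] = Σ(n=0 to 5) x[n] · ω_6^(nk)
where ω_6 = e^(-2πi/6)

Computing each X[k]:
X[0] = 5
X[1] = -2
X[2] = 2
X[3] = 7
X[4] = 2
X[5] = -2

X = [5, -2, 2, 7, 2, -2]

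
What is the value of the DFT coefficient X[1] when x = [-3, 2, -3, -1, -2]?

X[1] = Σ(n=0 to 4) x[n] · ω_5^(1n) where ω_5 = e^(-2πi/5)
= (-3)·ω_5^0 + (2)·ω_5^1 + (-3)·ω_5^2 + (-1)·ω_5^3 + (-2)·ω_5^4

X[1] = 0.2361-2.6287i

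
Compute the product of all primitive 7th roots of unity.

The primitive 7th roots of unity are ω_7^k for k coprime to 7: k ∈ {1, 2, 3, 4, 5, 6}
Their product equals the constant term of the cyclotomic polynomial Φ_7(x) up to sign.
For n ≥ 3, the product of all primitive nth roots of unity is 1. (For n=1 it is 1; for n=2 it is -1.)

1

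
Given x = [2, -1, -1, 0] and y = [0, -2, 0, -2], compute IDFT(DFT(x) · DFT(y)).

(x ⊛ y)[n] = Σ(m=0 to 3) x[m] · y[(n-m) mod 4]

Computing each output sample:
(x ⊛ y)[0] = 2
(x ⊛ y)[1] = -2
(x ⊛ y)[2] = 2
(x ⊛ y)[3] = -2

x ⊛ y = [2, -2, 2, -2]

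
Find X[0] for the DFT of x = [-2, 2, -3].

X[0] = Σ(n=0 to 2) x[n] · ω_3^0 = Σ x[n]
= (-2) + (2) + (-3)

X[0] = -3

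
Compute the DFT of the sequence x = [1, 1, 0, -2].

X[k] = Σ(n=0 to 3) x[n] · ω_4^(nk)
where ω_4 = e^(-2πi/4)

Computing each X[k]:
X[0] = 0
X[1] = 1-3i
X[2] = 2
X[3] = 1+3i

X = [0, 1-3i, 2, 1+3i]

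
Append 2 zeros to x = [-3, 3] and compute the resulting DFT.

Original 2-point DFT: [0, -6]
Zero-padded 4-point DFT provides frequency interpolation.

DFT_4([x, 0, ...]) = [0, -3-3i, -6, -3+3i]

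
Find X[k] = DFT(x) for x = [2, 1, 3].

X[k] = Σ(n=0 to 2) x[n] · ω_3^(nk)
where ω_3 = e^(-2πi/3)

Computing each X[k]:
X[0] = 6
X[1] = 1.7321i
X[2] = -1.7321i

X = [6, 1.7321i, -1.7321i]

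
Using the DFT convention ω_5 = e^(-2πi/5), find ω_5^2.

ω_5^2 = e^(-2πi·2/5)
= cos(-2π·2/5) + i·sin(-2π·2/5)
= cos(-4π/5) + i·sin(-4π/5)

ω_5^2 = cos(-4π/5) + i·sin(-4π/5) = -0.8090-0.5878i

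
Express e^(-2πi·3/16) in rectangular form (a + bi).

ω_16^3 = e^(-2πi·3/16)
= cos(-2π·3/16) + i·sin(-2π·3/16)
= cos(-6π/16) + i·sin(-6π/16)

ω_16^3 = cos(-6π/16) + i·sin(-6π/16) = 0.3827-0.9239i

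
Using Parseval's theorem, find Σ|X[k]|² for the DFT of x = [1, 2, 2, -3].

Parseval: Σ|x[n]|² = (1/N)Σ|X[k]|², so Σ|X[k]|² = N·Σ|x[n]|² = 4·18.0000

Σ|X[k]|² = N·Σ|x[n]|² = 4·18.0000 = 72.0000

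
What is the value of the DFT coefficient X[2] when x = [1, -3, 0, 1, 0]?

X[2] = Σ(n=0 to 4) x[n] · ω_5^(2n) where ω_5 = e^(-2πi/5)
= (1)·ω_5^0 + (-3)·ω_5^2 + (0)·ω_5^4 + (1)·ω_5^6 + (0)·ω_5^8

X[2] = 3.7361+0.8123i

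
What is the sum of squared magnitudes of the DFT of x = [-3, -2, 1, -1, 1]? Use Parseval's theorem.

Parseval: Σ|x[n]|² = (1/N)Σ|X[k]|², so Σ|X[k]|² = N·Σ|x[n]|² = 5·16.0000

Σ|X[k]|² = N·Σ|x[n]|² = 5·16.0000 = 80.0000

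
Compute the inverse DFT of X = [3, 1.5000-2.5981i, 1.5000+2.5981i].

x[n] = (1/3) Σ(k=0 to 2) X[k] · e^(2πikn/3)

Computing each x[n]:
x[0] = 2
x[1] = 2
x[2] = -1

x = [2, 2, -1]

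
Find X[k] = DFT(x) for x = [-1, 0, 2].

X[k] = Σ(n=0 to 2) x[n] · ω_3^(nk)
where ω_3 = e^(-2πi/3)

Computing each X[k]:
X[0] = 1
X[1] = -2.0000+1.7321i
X[2] = -2.0000-1.7321i

X = [1, -2.0000+1.7321i, -2.0000-1.7321i]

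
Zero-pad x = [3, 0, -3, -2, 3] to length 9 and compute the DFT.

Original 5-point DFT: [1, 7.9721+3.4410i, -0.9721+0.8123i, -0.9721-0.8123i, 7.9721-3.4410i]
Zero-padded 9-point DFT provides frequency interpolation.

DFT_9([x, 0, ...]) = [1, 0.6600+3.6604i, 9.1172+1.2224i, 1.0000-5.1962i, 2.2228+2.7581i, 2.2228-2.7581i, 1.0000+5.1962i, 9.1172-1.2224i, 0.6600-3.6604i]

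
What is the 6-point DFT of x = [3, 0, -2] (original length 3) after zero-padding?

Original 3-point DFT: [1, 4.0000-1.7321i, 4.0000+1.7321i]
Zero-padded 6-point DFT provides frequency interpolation.

DFT_6([x, 0, ...]) = [1, 4.0000+1.7321i, 4.0000-1.7321i, 1, 4.0000+1.7321i, 4.0000-1.7321i]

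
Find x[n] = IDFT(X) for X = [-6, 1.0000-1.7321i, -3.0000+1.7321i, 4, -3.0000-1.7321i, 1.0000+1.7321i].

x[n] = (1/6) Σ(k=0 to 5) X[k] · e^(2πikn/6)

Computing each x[n]:
x[0] = -1
x[1] = -1
x[2] = 1
x[3] = -3
x[4] = -1
x[5] = -1

x = [-1, -1, 1, -3, -1, -1]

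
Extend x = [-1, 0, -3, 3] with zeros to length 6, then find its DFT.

Original 4-point DFT: [-1, 2+3i, -7, 2-3i]
Zero-padded 6-point DFT provides frequency interpolation.

DFT_6([x, 0, ...]) = [-1, -2.5000+2.5981i, 3.5000-2.5981i, -7, 3.5000+2.5981i, -2.5000-2.5981i]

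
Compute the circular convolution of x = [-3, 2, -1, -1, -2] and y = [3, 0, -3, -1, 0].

(x ⊛ y)[n] = Σ(m=0 to 4) x[m] · y[(n-m) mod 5]

Computing each output sample:
(x ⊛ y)[0] = -5
(x ⊛ y)[1] = 13
(x ⊛ y)[2] = 8
(x ⊛ y)[3] = -6
(x ⊛ y)[4] = -5

x ⊛ y = [-5, 13, 8, -6, -5]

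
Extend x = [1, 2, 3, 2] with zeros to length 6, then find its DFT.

Original 4-point DFT: [8, -2, 0, -2]
Zero-padded 6-point DFT provides frequency interpolation.

DFT_6([x, 0, ...]) = [8, -1.5000-4.3301i, 0.5000+0.8660i, 0, 0.5000-0.8660i, -1.5000+4.3301i]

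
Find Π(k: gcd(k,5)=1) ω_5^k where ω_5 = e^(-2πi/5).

The primitive 5th roots of unity are ω_5^k for k coprime to 5: k ∈ {1, 2, 3, 4}
Their product equals the constant term of the cyclotomic polynomial Φ_5(x) up to sign.
For n ≥ 3, the product of all primitive nth roots of unity is 1. (For n=1 it is 1; for n=2 it is -1.)

1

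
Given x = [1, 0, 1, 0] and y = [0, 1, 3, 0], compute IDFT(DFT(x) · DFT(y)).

(x ⊛ y)[n] = Σ(m=0 to 3) x[m] · y[(n-m) mod 4]

Computing each output sample:
(x ⊛ y)[0] = 3
(x ⊛ y)[1] = 1
(x ⊛ y)[2] = 3
(x ⊛ y)[3] = 1

x ⊛ y = [3, 1, 3, 1]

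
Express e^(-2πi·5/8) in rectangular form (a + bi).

ω_8^5 = e^(-2πi·5/8)
= cos(-2π·5/8) + i·sin(-2π·5/8)
= cos(-10π/8) + i·sin(-10π/8)

ω_8^5 = cos(-10π/8) + i·sin(-10π/8) = -0.7071+0.7071i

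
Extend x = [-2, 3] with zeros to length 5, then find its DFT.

Original 2-point DFT: [1, -5]
Zero-padded 5-point DFT provides frequency interpolation.

DFT_5([x, 0, ...]) = [1, -1.0729-2.8532i, -4.4271-1.7634i, -4.4271+1.7634i, -1.0729+2.8532i]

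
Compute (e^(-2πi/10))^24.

Since ω_10^10 = 1, powers reduce modulo 10.
24 mod 10 = 4
So ω_10^24 = ω_10^4 = e^(-2πi·4/10)

ω_10^24 = ω_10^4 = -0.8090-0.5878i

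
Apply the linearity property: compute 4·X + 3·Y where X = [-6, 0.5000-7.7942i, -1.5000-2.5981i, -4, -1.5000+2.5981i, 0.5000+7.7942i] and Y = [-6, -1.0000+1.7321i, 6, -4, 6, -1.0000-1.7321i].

By linearity: DFT(4x + 3y) = 4·DFT(x) + 3·DFT(y)
= 4·[-6, 0.5000-7.7942i, -1.5000-2.5981i, -4, -1.5000+2.5981i, 0.5000+7.7942i] + 3·[-6, -1.0000+1.7321i, 6, -4, 6, -1.0000-1.7321i]

Computing element-wise:
Z[0] = 4·(-6) + 3·(-6) = -42
Z[1] = 4·(0.5000-7.7942i) + 3·(-1.0000+1.7321i) = -1.0000-25.9805i
Z[2] = 4·(-1.5000-2.5981i) + 3·(6) = 12.0000-10.3924i
Z[3] = 4·(-4) + 3·(-4) = -28
Z[4] = 4·(-1.5000+2.5981i) + 3·(6) = 12.0000+10.3924i
Z[5] = 4·(0.5000+7.7942i) + 3·(-1.0000-1.7321i) = -1.0000+25.9805i

DFT(4x + 3y) = 4·X + 3·Y = [-42, -1.0000-25.9805i, 12.0000-10.3924i, -28, 12.0000+10.3924i, -1.0000+25.9805i]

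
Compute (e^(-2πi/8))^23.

Since ω_8^8 = 1, powers reduce modulo 8.
23 mod 8 = 7
So ω_8^23 = ω_8^7 = e^(-2πi·7/8)

ω_8^23 = ω_8^7 = 0.7071+0.7071i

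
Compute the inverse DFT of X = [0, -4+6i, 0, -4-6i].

x[n] = (1/4) Σ(k=0 to 3) X[k] · e^(2πikn/4)

Computing each x[n]:
x[0] = -2
x[1] = -3
x[2] = 2
x[3] = 3

x = [-2, -3, 2, 3]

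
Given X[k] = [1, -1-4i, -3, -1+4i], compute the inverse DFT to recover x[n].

x[n] = (1/4) Σ(k=0 to 3) X[k] · e^(2πikn/4)

Computing each x[n]:
x[0] = -1
x[1] = 3
x[2] = 0
x[3] = -1

x = [-1, 3, 0, -1]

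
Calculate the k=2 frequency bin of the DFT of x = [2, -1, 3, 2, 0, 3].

X[2] = Σ(n=0 to 5) x[n] · ω_6^(2n) where ω_6 = e^(-2πi/6)
= (2)·ω_6^0 + (-1)·ω_6^2 + (3)·ω_6^4 + (2)·ω_6^6 + (0)·ω_6^8 + (3)·ω_6^10

X[2] = 1.5000+6.0622i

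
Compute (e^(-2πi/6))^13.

Since ω_6^6 = 1, powers reduce modulo 6.
13 mod 6 = 1
So ω_6^13 = ω_6^1 = e^(-2πi·1/6)

ω_6^13 = ω_6^1 = 0.5000-0.8660i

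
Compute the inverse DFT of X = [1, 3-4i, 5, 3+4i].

x[n] = (1/4) Σ(k=0 to 3) X[k] · e^(2πikn/4)

Computing each x[n]:
x[0] = 3
x[1] = 1
x[2] = 0
x[3] = -3

x = [3, 1, 0, -3]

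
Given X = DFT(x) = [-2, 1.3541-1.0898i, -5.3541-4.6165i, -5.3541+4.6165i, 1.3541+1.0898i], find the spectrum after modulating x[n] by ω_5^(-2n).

Modulation property: DFT(ω_5^(-2n)·x[n]) = X[(k-2) mod 5], so circularly shift X by 2 positions.

X[k-2] = [-5.3541+4.6165i, 1.3541+1.0898i, -2, 1.3541-1.0898i, -5.3541-4.6165i]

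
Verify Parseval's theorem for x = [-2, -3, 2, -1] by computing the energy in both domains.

Time domain:
Σ|x[n]|² = |-2|² + |-3|² + |2|² + |-1|² = 18.0000

Frequency domain:
(1/4)Σ|X[k]|² = (1/4)(|-4|² + |-4+2i|² + |4|² + |-4-2i|²) = (1/4)·72.0000 = 18.0000

Both sides agree, confirming Parseval's theorem.

Σ|x[n]|² = (1/N)Σ|X[k]|² = 18.0000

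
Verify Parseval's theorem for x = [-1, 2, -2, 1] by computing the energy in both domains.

Time domain:
Σ|x[n]|² = |-1|² + |2|² + |-2|² + |1|² = 10.0000

Frequency domain:
(1/4)Σ|X[k]|² = (1/4)(|0|² + |1-1i|² + |-6|² + |1+1i|²) = (1/4)·40.0000 = 10.0000

Both sides agree, confirming Parseval's theorem.

Σ|x[n]|² = (1/N)Σ|X[k]|² = 10.0000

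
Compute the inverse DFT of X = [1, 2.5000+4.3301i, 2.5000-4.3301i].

x[n] = (1/3) Σ(k=0 to 2) X[k] · e^(2πikn/3)

Computing each x[n]:
x[0] = 2
x[1] = -3
x[2] = 2

x = [2, -3, 2]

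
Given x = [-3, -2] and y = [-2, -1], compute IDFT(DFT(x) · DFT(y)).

(x ⊛ y)[n] = Σ(m=0 to 1) x[m] · y[(n-m) mod 2]

Computing each output sample:
(x ⊛ y)[0] = 8
(x ⊛ y)[1] = 7

x ⊛ y = [8, 7]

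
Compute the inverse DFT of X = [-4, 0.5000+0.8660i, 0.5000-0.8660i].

x[n] = (1/3) Σ(k=0 to 2) X[k] · e^(2πikn/3)

Computing each x[n]:
x[0] = -1
x[1] = -2
x[2] = -1

x = [-1, -2, -1]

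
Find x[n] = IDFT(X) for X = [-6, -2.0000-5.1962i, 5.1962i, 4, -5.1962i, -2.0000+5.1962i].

x[n] = (1/6) Σ(k=0 to 5) X[k] · e^(2πikn/6)

Computing each x[n]:
x[0] = -1
x[1] = -2
x[2] = 3
x[3] = -1
x[4] = -3
x[5] = -2

x = [-1, -2, 3, -1, -3, -2]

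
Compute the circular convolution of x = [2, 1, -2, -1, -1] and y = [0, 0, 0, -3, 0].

(x ⊛ y)[n] = Σ(m=0 to 4) x[m] · y[(n-m) mod 5]

Computing each output sample:
(x ⊛ y)[0] = 6
(x ⊛ y)[1] = 3
(x ⊛ y)[2] = 3
(x ⊛ y)[3] = -6
(x ⊛ y)[4] = -3

x ⊛ y = [6, 3, 3, -6, -3]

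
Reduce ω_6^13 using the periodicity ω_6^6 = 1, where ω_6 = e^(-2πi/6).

Since ω_6^6 = 1, powers reduce modulo 6.
13 mod 6 = 1
So ω_6^13 = ω_6^1 = e^(-2πi·1/6)

ω_6^13 = ω_6^1 = 0.5000-0.8660i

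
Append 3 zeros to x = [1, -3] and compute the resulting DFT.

Original 2-point DFT: [-2, 4]
Zero-padded 5-point DFT provides frequency interpolation.

DFT_5([x, 0, ...]) = [-2, 0.0729+2.8532i, 3.4271+1.7634i, 3.4271-1.7634i, 0.0729-2.8532i]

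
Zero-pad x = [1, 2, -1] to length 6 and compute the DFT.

Original 3-point DFT: [2, 0.5000-2.5981i, 0.5000+2.5981i]
Zero-padded 6-point DFT provides frequency interpolation.

DFT_6([x, 0, ...]) = [2, 2.5000-0.8660i, 0.5000-2.5981i, -2, 0.5000+2.5981i, 2.5000+0.8660i]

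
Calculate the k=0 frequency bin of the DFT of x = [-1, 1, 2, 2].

X[0] = Σ(n=0 to 3) x[n] · ω_4^0 = Σ x[n]
= (-1) + (1) + (2) + (2)

X[0] = 4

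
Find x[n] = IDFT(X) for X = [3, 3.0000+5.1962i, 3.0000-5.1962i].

x[n] = (1/3) Σ(k=0 to 2) X[k] · e^(2πikn/3)

Computing each x[n]:
x[0] = 3
x[1] = -3
x[2] = 3

x = [3, -3, 3]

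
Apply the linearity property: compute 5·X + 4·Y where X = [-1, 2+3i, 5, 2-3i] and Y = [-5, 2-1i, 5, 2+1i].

By linearity: DFT(5x + 4y) = 5·DFT(x) + 4·DFT(y)
= 5·[-1, 2+3i, 5, 2-3i] + 4·[-5, 2-1i, 5, 2+1i]

Computing element-wise:
Z[0] = 5·(-1) + 4·(-5) = -25
Z[1] = 5·(2+3i) + 4·(2-1i) = 18+11i
Z[2] = 5·(5) + 4·(5) = 45
Z[3] = 5·(2-3i) + 4·(2+1i) = 18-11i

DFT(5x + 4y) = 5·X + 4·Y = [-25, 18+11i, 45, 18-11i]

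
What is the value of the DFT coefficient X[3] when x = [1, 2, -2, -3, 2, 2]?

X[3] = Σ(n=0 to 5) x[n] · ω_6^(3n) where ω_6 = e^(-2πi/6)
= (1)·ω_6^0 + (2)·ω_6^3 + (-2)·ω_6^6 + (-3)·ω_6^9 + (2)·ω_6^12 + (2)·ω_6^15

X[3] = 0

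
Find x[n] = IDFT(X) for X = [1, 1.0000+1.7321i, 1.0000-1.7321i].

x[n] = (1/3) Σ(k=0 to 2) X[k] · e^(2πikn/3)

Computing each x[n]:
x[0] = 1
x[1] = -1
x[2] = 1

x = [1, -1, 1]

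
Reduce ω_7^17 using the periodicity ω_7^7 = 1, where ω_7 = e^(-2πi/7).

Since ω_7^7 = 1, powers reduce modulo 7.
17 mod 7 = 3
So ω_7^17 = ω_7^3 = e^(-2πi·3/7)

ω_7^17 = ω_7^3 = -0.9010-0.4339i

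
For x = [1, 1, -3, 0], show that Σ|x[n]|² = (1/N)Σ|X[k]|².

Time domain:
Σ|x[n]|² = |1|² + |1|² + |-3|² + |0|² = 11.0000

Frequency domain:
(1/4)Σ|X[k]|² = (1/4)(|-1|² + |4-1i|² + |-3|² + |4+1i|²) = (1/4)·44.0000 = 11.0000

Both sides agree, confirming Parseval's theorem.

Σ|x[n]|² = (1/N)Σ|X[k]|² = 11.0000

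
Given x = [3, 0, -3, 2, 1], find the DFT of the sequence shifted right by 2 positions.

Time shift by 2: X_shifted[k] = ω_5^(2k) · X[k]
Shifted x = [2, 1, 3, 0, -3]

DFT(x[n-2]) = [3, -1.0451-5.5676i, 4.5451+0.5020i, 4.5451-0.5020i, -1.0451+5.5676i]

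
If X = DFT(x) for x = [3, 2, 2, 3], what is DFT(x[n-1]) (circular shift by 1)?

Time shift by 1: X_shifted[k] = ω_4^(1k) · X[k]
Shifted x = [3, 3, 2, 2]

DFT(x[n-1]) = [10, 1-1i, 0, 1+1i]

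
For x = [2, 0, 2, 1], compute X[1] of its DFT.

X[1] = Σ(n=0 to 3) x[n] · ω_4^(1n) where ω_4 = e^(-2πi/4)
= (2)·ω_4^0 + (0)·ω_4^1 + (2)·ω_4^2 + (1)·ω_4^3

X[1] = 1i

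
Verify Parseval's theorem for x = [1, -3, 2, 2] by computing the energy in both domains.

Time domain:
Σ|x[n]|² = |1|² + |-3|² + |2|² + |2|² = 18.0000

Frequency domain:
(1/4)Σ|X[k]|² = (1/4)(|2|² + |-1+5i|² + |4|² + |-1-5i|²) = (1/4)·72.0000 = 18.0000

Both sides agree, confirming Parseval's theorem.

Σ|x[n]|² = (1/N)Σ|X[k]|² = 18.0000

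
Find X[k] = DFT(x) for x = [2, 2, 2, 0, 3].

X[k] = Σ(n=0 to 4) x[n] · ω_5^(nk)
where ω_5 = e^(-2πi/5)

Computing each X[k]:
X[0] = 9
X[1] = 1.9271-0.2245i
X[2] = -1.4271+2.4899i
X[3] = -1.4271-2.4899i
X[4] = 1.9271+0.2245i

X = [9, 1.9271-0.2245i, -1.4271+2.4899i, -1.4271-2.4899i, 1.9271+0.2245i]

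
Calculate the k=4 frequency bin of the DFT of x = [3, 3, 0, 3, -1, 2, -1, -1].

X[4] = Σ(n=0 to 7) x[n] · ω_8^(4n) where ω_8 = e^(-2πi/8)
= (3)·ω_8^0 + (3)·ω_8^4 + (0)·ω_8^8 + (3)·ω_8^12 + (-1)·ω_8^16 + (2)·ω_8^20 + (-1)·ω_8^24 + (-1)·ω_8^28

X[4] = -6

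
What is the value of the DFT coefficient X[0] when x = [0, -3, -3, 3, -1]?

X[0] = Σ(n=0 to 4) x[n] · ω_5^0 = Σ x[n]
= (0) + (-3) + (-3) + (3) + (-1)

X[0] = -4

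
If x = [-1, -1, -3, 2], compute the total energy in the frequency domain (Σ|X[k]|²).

Parseval: Σ|x[n]|² = (1/N)Σ|X[k]|², so Σ|X[k]|² = N·Σ|x[n]|² = 4·15.0000

Σ|X[k]|² = N·Σ|x[n]|² = 4·15.0000 = 60.0000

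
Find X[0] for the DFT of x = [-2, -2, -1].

X[0] = Σ(n=0 to 2) x[n] · ω_3^0 = Σ x[n]
= (-2) + (-2) + (-1)

X[0] = -5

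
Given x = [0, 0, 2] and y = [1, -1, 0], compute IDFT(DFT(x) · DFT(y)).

(x ⊛ y)[n] = Σ(m=0 to 2) x[m] · y[(n-m) mod 3]

Computing each output sample:
(x ⊛ y)[0] = -2
(x ⊛ y)[1] = 0
(x ⊛ y)[2] = 2

x ⊛ y = [-2, 0, 2]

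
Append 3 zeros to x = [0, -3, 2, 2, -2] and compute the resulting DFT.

Original 5-point DFT: [-1, -4.7812+0.9511i, 5.2812+0.5878i, 5.2812-0.5878i, -4.7812-0.9511i]
Zero-padded 8-point DFT provides frequency interpolation.

DFT_8([x, 0, ...]) = [-1, -1.5355-1.2929i, -4+5i, 5.5355+2.7071i, 1, 5.5355-2.7071i, -4-5i, -1.5355+1.2929i]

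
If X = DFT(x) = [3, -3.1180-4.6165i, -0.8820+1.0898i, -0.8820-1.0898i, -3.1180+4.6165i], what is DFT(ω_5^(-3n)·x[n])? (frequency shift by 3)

Modulation property: DFT(ω_5^(-3n)·x[n]) = X[(k-3) mod 5], so circularly shift X by 3 positions.

X[k-3] = [-0.8820+1.0898i, -0.8820-1.0898i, -3.1180+4.6165i, 3, -3.1180-4.6165i]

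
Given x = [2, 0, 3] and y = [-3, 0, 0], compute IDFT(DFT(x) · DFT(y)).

(x ⊛ y)[n] = Σ(m=0 to 2) x[m] · y[(n-m) mod 3]

Computing each output sample:
(x ⊛ y)[0] = -6
(x ⊛ y)[1] = 0
(x ⊛ y)[2] = -9

x ⊛ y = [-6, 0, -9]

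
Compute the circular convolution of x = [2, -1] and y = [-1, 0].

(x ⊛ y)[n] = Σ(m=0 to 1) x[m] · y[(n-m) mod 2]

Computing each output sample:
(x ⊛ y)[0] = -2
(x ⊛ y)[1] = 1

x ⊛ y = [-2, 1]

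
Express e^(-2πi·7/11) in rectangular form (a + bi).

ω_11^7 = e^(-2πi·7/11)
= cos(-2π·7/11) + i·sin(-2π·7/11)
= cos(-14π/11) + i·sin(-14π/11)

ω_11^7 = cos(-14π/11) + i·sin(-14π/11) = -0.6549+0.7557i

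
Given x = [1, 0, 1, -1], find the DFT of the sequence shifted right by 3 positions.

Time shift by 3: X_shifted[k] = ω_4^(3k) · X[k]
Shifted x = [0, 1, -1, 1]

DFT(x[n-3]) = [1, 1, -3, 1]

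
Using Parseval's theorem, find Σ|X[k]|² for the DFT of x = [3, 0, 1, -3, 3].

Parseval: Σ|x[n]|² = (1/N)Σ|X[k]|², so Σ|X[k]|² = N·Σ|x[n]|² = 5·28.0000

Σ|X[k]|² = N·Σ|x[n]|² = 5·28.0000 = 140.0000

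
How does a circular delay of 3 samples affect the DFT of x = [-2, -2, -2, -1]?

Time shift by 3: X_shifted[k] = ω_4^(3k) · X[k]
Shifted x = [-2, -2, -1, -2]

DFT(x[n-3]) = [-7, -1, 1, -1]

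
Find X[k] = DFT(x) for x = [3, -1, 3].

X[k] = Σ(n=0 to 2) x[n] · ω_3^(nk)
where ω_3 = e^(-2πi/3)

Computing each X[k]:
X[0] = 5
X[1] = 2.0000+3.4641i
X[2] = 2.0000-3.4641i

X = [5, 2.0000+3.4641i, 2.0000-3.4641i]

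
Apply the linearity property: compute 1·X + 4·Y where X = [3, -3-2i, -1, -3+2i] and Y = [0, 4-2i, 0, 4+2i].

By linearity: DFT(1x + 4y) = 1·DFT(x) + 4·DFT(y)
= 1·[3, -3-2i, -1, -3+2i] + 4·[0, 4-2i, 0, 4+2i]

Computing element-wise:
Z[0] = 1·(3) + 4·(0) = 3
Z[1] = 1·(-3-2i) + 4·(4-2i) = 13-10i
Z[2] = 1·(-1) + 4·(0) = -1
Z[3] = 1·(-3+2i) + 4·(4+2i) = 13+10i

DFT(1x + 4y) = 1·X + 4·Y = [3, 13-10i, -1, 13+10i]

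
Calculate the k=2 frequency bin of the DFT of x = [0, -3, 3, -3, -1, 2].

X[2] = Σ(n=0 to 5) x[n] · ω_6^(2n) where ω_6 = e^(-2πi/6)
= (0)·ω_6^0 + (-3)·ω_6^2 + (3)·ω_6^4 + (-3)·ω_6^6 + (-1)·ω_6^8 + (2)·ω_6^10

X[2] = -3.5000+7.7942i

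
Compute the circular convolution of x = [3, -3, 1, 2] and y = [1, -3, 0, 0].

(x ⊛ y)[n] = Σ(m=0 to 3) x[m] · y[(n-m) mod 4]

Computing each output sample:
(x ⊛ y)[0] = -3
(x ⊛ y)[1] = -12
(x ⊛ y)[2] = 10
(x ⊛ y)[3] = -1

x ⊛ y = [-3, -12, 10, -1]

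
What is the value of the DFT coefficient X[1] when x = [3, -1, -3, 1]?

X[1] = Σ(n=0 to 3) x[n] · ω_4^(1n) where ω_4 = e^(-2πi/4)
= (3)·ω_4^0 + (-1)·ω_4^1 + (-3)·ω_4^2 + (1)·ω_4^3

X[1] = 6+2i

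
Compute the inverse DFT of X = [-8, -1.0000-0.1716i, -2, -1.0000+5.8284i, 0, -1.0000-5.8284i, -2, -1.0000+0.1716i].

x[n] = (1/8) Σ(k=0 to 7) X[k] · e^(2πikn/8)

Computing each x[n]:
x[0] = -2
x[1] = -2
x[2] = 1
x[3] = -2
x[4] = -1
x[5] = 0
x[6] = -2
x[7] = 0

x = [-2, -2, 1, -2, -1, 0, -2, 0]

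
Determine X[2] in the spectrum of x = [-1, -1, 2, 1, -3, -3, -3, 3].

X[2] = Σ(n=0 to 7) x[n] · ω_8^(2n) where ω_8 = e^(-2πi/8)
= (-1)·ω_8^0 + (-1)·ω_8^2 + (2)·ω_8^4 + (1)·ω_8^6 + (-3)·ω_8^8 + (-3)·ω_8^10 + (-3)·ω_8^12 + (3)·ω_8^14

X[2] = -3+8i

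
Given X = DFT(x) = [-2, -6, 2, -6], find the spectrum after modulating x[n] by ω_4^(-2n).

Modulation property: DFT(ω_4^(-2n)·x[n]) = X[(k-2) mod 4], so circularly shift X by 2 positions.

X[k-2] = [2, -6, -2, -6]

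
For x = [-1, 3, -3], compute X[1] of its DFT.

X[1] = Σ(n=0 to 2) x[n] · ω_3^(1n) where ω_3 = e^(-2πi/3)
= (-1)·ω_3^0 + (3)·ω_3^1 + (-3)·ω_3^2

X[1] = -1.0000-5.1962i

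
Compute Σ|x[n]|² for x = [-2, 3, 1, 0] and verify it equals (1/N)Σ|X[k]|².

Time domain:
Σ|x[n]|² = |-2|² + |3|² + |1|² + |0|² = 14.0000

Frequency domain:
(1/4)Σ|X[k]|² = (1/4)(|2|² + |-3-3i|² + |-4|² + |-3+3i|²) = (1/4)·56.0000 = 14.0000

Both sides agree, confirming Parseval's theorem.

Σ|x[n]|² = (1/N)Σ|X[k]|² = 14.0000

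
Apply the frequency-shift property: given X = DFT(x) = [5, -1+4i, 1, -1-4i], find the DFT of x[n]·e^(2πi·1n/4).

Modulation property: DFT(ω_4^(-1n)·x[n]) = X[(k-1) mod 4], so circularly shift X by 1 positions.

X[k-1] = [-1-4i, 5, -1+4i, 1]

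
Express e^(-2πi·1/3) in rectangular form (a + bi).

ω_3^1 = e^(-2πi·1/3)
= cos(-2π·1/3) + i·sin(-2π·1/3)
= cos(-2π/3) + i·sin(-2π/3)

ω_3^1 = cos(-2π/3) + i·sin(-2π/3) = -0.5000-0.8660i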